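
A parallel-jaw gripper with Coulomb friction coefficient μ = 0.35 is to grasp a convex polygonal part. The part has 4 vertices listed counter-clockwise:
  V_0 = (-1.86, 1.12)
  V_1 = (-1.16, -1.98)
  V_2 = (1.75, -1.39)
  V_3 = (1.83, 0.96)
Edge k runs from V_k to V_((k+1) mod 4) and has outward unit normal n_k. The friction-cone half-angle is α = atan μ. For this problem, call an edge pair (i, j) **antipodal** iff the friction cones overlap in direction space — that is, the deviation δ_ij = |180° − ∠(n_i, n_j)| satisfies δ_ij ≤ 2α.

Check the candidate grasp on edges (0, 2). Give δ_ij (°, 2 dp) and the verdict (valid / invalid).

α = atan 0.35 = 19.29°;  2α = 38.58°
edge 0: e_0 = (+0.70, -3.10);  n_0 = (-0.9754, -0.2203)
edge 2: e_2 = (+0.08, +2.35);  n_2 = (+0.9994, -0.0340)
∠(n_0, n_2) = 165.33°
δ = |180° − 165.33°| = 14.67°
14.67° ≤ 2α = 38.58°  →  valid

δ = 14.67°, valid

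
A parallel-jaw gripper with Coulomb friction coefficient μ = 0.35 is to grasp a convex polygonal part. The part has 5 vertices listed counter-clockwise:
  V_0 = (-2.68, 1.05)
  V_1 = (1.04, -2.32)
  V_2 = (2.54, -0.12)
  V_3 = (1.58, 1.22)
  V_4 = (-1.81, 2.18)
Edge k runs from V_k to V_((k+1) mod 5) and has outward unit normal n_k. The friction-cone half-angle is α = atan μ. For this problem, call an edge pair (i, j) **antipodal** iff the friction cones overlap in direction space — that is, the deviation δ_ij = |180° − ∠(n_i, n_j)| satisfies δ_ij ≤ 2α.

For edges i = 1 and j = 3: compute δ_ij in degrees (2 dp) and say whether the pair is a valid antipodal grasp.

α = atan 0.35 = 19.29°;  2α = 38.58°
edge 1: e_1 = (+1.50, +2.20);  n_1 = (+0.8262, -0.5633)
edge 3: e_3 = (-3.39, +0.96);  n_3 = (+0.2725, +0.9622)
∠(n_1, n_3) = 108.48°
δ = |180° − 108.48°| = 71.52°
71.52° > 2α = 38.58°  →  invalid

δ = 71.52°, invalid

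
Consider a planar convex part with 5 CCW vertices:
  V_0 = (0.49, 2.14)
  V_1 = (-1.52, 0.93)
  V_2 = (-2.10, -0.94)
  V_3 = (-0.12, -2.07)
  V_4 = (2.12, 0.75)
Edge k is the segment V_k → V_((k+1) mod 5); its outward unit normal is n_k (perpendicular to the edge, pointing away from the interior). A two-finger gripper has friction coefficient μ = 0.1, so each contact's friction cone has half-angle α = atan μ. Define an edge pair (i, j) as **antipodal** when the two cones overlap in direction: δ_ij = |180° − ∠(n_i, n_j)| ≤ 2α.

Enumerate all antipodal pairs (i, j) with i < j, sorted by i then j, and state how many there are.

α = atan 0.1 = 5.71°;  2α = 11.42°
n_0 = (-0.5157, +0.8567)
n_1 = (-0.9551, +0.2962)
n_2 = (-0.4957, -0.8685)
n_3 = (+0.7830, -0.6220)
n_4 = (+0.6489, +0.7609)
  (0,1): δ = 138.28°  ·
  (0,2): δ = 60.76°  ·
  (0,3): δ = 20.49°  ·
  (0,4): δ = 108.50°  ·
  (1,2): δ = 102.48°  ·
  (1,3): δ = 21.23°  ·
  (1,4): δ = 66.78°  ·
  (2,3): δ = 98.75°  ·
  (2,4): δ = 10.74°  ✓
  (3,4): δ = 92.00°  ·
antipodal pairs: 1

count = 1; pairs: (2,4)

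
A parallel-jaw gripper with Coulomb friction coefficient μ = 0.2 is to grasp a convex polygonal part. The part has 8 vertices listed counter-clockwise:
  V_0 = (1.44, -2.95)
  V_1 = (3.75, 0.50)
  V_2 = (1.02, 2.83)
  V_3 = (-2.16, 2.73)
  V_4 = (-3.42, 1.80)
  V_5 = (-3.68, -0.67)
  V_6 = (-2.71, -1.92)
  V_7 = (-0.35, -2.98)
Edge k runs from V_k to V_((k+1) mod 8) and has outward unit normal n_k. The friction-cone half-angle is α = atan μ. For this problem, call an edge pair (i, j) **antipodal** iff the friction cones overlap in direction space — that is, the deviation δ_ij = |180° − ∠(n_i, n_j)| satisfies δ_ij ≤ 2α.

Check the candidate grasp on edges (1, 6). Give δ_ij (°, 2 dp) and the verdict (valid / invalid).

δ = 16.29°, valid

α = atan 0.2 = 11.31°;  2α = 22.62°
edge 1: e_1 = (-2.73, +2.33);  n_1 = (+0.6492, +0.7606)
edge 6: e_6 = (+2.36, -1.06);  n_6 = (-0.4097, -0.9122)
∠(n_1, n_6) = 163.71°
δ = |180° − 163.71°| = 16.29°
16.29° ≤ 2α = 22.62°  →  valid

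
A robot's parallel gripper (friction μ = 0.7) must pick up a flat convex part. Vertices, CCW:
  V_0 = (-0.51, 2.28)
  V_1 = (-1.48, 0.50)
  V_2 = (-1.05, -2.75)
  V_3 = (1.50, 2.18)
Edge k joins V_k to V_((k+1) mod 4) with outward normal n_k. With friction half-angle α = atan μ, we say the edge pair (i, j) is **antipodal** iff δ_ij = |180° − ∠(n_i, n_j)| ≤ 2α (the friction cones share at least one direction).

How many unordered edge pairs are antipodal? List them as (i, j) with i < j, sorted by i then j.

α = atan 0.7 = 34.99°;  2α = 69.98°
n_0 = (-0.8781, +0.4785)
n_1 = (-0.9914, -0.1312)
n_2 = (+0.8882, -0.4594)
n_3 = (+0.0497, +0.9988)
  (0,1): δ = 143.88°  ·
  (0,2): δ = 1.24°  ✓
  (0,3): δ = 115.74°  ·
  (1,2): δ = 34.89°  ✓
  (1,3): δ = 79.61°  ·
  (2,3): δ = 65.50°  ✓
antipodal pairs: 3

count = 3; pairs: (0,2), (1,2), (2,3)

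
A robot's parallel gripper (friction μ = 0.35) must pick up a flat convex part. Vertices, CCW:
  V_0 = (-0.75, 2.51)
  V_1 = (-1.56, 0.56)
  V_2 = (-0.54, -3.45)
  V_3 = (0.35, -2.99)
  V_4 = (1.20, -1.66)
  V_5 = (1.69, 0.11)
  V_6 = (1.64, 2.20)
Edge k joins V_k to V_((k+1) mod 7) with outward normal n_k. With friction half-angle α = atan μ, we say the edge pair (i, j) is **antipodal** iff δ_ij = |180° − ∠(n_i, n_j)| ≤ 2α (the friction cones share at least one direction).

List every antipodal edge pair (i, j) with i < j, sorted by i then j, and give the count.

count = 6; pairs: (0,3), (0,4), (0,5), (1,4), (1,5), (2,6)

α = atan 0.35 = 19.29°;  2α = 38.58°
n_0 = (-0.9235, +0.3836)
n_1 = (-0.9691, -0.2465)
n_2 = (+0.4592, -0.8884)
n_3 = (+0.8426, -0.5385)
n_4 = (+0.9638, -0.2668)
n_5 = (+0.9997, +0.0239)
n_6 = (+0.1286, +0.9917)
  (0,1): δ = 143.17°  ·
  (0,2): δ = 40.11°  ·
  (0,3): δ = 10.03°  ✓
  (0,4): δ = 7.08°  ✓
  (0,5): δ = 23.93°  ✓
  (0,6): δ = 105.17°  ·
  (1,2): δ = 76.94°  ·
  (1,3): δ = 46.85°  ·
  (1,4): δ = 29.75°  ✓
  (1,5): δ = 12.90°  ✓
  (1,6): δ = 68.34°  ·
  (2,3): δ = 149.91°  ·
  (2,4): δ = 132.81°  ·
  (2,5): δ = 115.96°  ·
  (2,6): δ = 34.72°  ✓
  (3,4): δ = 162.89°  ·
  (3,5): δ = 146.05°  ·
  (3,6): δ = 64.81°  ·
  (4,5): δ = 163.16°  ·
  (4,6): δ = 81.92°  ·
  (5,6): δ = 98.76°  ·
antipodal pairs: 6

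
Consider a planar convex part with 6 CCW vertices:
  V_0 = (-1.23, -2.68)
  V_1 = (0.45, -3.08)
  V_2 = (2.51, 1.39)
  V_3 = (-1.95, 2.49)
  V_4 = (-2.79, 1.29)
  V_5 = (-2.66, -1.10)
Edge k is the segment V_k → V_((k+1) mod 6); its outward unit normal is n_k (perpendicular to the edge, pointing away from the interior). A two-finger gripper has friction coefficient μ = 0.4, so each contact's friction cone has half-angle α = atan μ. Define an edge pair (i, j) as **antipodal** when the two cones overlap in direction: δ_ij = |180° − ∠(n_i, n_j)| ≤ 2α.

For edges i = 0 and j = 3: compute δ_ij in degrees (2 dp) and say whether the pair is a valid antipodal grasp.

δ = 68.40°, invalid

α = atan 0.4 = 21.80°;  2α = 43.60°
edge 0: e_0 = (+1.68, -0.40);  n_0 = (-0.2316, -0.9728)
edge 3: e_3 = (-0.84, -1.20);  n_3 = (-0.8192, +0.5735)
∠(n_0, n_3) = 111.60°
δ = |180° − 111.60°| = 68.40°
68.40° > 2α = 43.60°  →  invalid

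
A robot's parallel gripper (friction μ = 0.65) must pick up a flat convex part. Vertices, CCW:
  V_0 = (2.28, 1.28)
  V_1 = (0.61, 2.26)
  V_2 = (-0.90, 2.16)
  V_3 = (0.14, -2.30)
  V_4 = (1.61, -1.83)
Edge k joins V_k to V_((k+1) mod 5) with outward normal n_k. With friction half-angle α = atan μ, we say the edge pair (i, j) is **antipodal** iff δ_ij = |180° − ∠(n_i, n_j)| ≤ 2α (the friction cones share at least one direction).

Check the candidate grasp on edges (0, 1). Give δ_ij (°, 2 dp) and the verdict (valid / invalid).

α = atan 0.65 = 33.02°;  2α = 66.05°
edge 0: e_0 = (-1.67, +0.98);  n_0 = (+0.5061, +0.8625)
edge 1: e_1 = (-1.51, -0.10);  n_1 = (-0.0661, +0.9978)
∠(n_0, n_1) = 34.19°
δ = |180° − 34.19°| = 145.81°
145.81° > 2α = 66.05°  →  invalid

δ = 145.81°, invalid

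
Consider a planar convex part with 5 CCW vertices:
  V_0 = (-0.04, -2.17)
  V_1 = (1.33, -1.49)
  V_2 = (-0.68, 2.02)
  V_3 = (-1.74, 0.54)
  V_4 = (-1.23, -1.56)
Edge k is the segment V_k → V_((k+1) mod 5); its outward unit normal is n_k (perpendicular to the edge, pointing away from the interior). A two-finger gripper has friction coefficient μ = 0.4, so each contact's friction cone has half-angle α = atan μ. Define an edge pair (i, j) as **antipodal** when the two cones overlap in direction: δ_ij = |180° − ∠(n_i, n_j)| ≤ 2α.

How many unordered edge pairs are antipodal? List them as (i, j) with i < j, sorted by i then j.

count = 3; pairs: (0,2), (1,3), (1,4)

α = atan 0.4 = 21.80°;  2α = 43.60°
n_0 = (+0.4446, -0.8957)
n_1 = (+0.8678, +0.4969)
n_2 = (-0.8130, +0.5823)
n_3 = (-0.9718, -0.2360)
n_4 = (-0.4562, -0.8899)
  (0,1): δ = 86.60°  ·
  (0,2): δ = 27.99°  ✓
  (0,3): δ = 77.25°  ·
  (0,4): δ = 126.46°  ·
  (1,2): δ = 65.41°  ·
  (1,3): δ = 16.15°  ✓
  (1,4): δ = 33.06°  ✓
  (2,3): δ = 130.74°  ·
  (2,4): δ = 81.53°  ·
  (3,4): δ = 130.79°  ·
antipodal pairs: 3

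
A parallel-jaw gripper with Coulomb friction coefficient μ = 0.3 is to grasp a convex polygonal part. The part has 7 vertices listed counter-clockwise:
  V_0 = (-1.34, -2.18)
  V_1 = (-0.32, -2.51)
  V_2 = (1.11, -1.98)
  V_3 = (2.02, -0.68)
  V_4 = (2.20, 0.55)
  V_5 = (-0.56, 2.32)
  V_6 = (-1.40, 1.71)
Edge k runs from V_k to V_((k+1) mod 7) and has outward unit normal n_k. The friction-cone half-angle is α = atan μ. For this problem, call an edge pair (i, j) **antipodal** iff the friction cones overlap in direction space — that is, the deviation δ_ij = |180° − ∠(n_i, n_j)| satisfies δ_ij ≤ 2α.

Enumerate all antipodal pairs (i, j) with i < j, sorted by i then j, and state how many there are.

count = 4; pairs: (0,4), (1,5), (2,5), (3,6)

α = atan 0.3 = 16.70°;  2α = 33.40°
n_0 = (-0.3078, -0.9514)
n_1 = (+0.3475, -0.9377)
n_2 = (+0.8192, -0.5735)
n_3 = (+0.9895, -0.1448)
n_4 = (+0.5398, +0.8418)
n_5 = (-0.5876, +0.8092)
n_6 = (-0.9999, -0.0154)
  (0,1): δ = 141.74°  ·
  (0,2): δ = 107.06°  ·
  (0,3): δ = 80.40°  ·
  (0,4): δ = 14.74°  ✓
  (0,5): δ = 53.91°  ·
  (0,6): δ = 108.81°  ·
  (1,2): δ = 145.33°  ·
  (1,3): δ = 118.66°  ·
  (1,4): δ = 53.01°  ·
  (1,5): δ = 15.65°  ✓
  (1,6): δ = 70.55°  ·
  (2,3): δ = 153.33°  ·
  (2,4): δ = 87.68°  ·
  (2,5): δ = 19.02°  ✓
  (2,6): δ = 35.88°  ·
  (3,4): δ = 114.35°  ·
  (3,5): δ = 45.69°  ·
  (3,6): δ = 9.21°  ✓
  (4,5): δ = 111.34°  ·
  (4,6): δ = 56.44°  ·
  (5,6): δ = 125.10°  ·
antipodal pairs: 4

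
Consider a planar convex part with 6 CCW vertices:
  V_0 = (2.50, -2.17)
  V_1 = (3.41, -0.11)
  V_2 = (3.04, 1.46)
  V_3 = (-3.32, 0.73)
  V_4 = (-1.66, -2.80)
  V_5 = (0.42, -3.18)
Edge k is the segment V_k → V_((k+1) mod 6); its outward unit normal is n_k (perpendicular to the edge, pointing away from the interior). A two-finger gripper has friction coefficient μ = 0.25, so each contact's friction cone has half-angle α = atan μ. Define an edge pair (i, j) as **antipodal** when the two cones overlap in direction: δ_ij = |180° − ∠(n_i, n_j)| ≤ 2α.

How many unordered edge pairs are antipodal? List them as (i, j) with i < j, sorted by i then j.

count = 3; pairs: (1,3), (2,4), (2,5)

α = atan 0.25 = 14.04°;  2α = 28.07°
n_0 = (+0.9147, -0.4041)
n_1 = (+0.9733, +0.2294)
n_2 = (-0.1140, +0.9935)
n_3 = (-0.9049, -0.4256)
n_4 = (-0.1797, -0.9837)
n_5 = (+0.4368, -0.8996)
  (0,1): δ = 142.91°  ·
  (0,2): δ = 59.62°  ·
  (0,3): δ = 49.02°  ·
  (0,4): δ = 103.48°  ·
  (0,5): δ = 139.73°  ·
  (1,2): δ = 96.71°  ·
  (1,3): δ = 11.92°  ✓
  (1,4): δ = 66.39°  ·
  (1,5): δ = 102.64°  ·
  (2,3): δ = 71.36°  ·
  (2,4): δ = 16.90°  ✓
  (2,5): δ = 19.35°  ✓
  (3,4): δ = 125.54°  ·
  (3,5): δ = 89.29°  ·
  (4,5): δ = 143.75°  ·
antipodal pairs: 3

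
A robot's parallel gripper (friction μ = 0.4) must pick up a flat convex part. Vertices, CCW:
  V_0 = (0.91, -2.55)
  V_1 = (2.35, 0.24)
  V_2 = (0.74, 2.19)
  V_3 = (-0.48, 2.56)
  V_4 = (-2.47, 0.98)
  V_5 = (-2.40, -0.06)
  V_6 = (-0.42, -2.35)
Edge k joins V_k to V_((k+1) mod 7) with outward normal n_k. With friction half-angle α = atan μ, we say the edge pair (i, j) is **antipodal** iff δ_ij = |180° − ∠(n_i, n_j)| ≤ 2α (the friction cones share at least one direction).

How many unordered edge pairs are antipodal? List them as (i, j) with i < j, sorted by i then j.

α = atan 0.4 = 21.80°;  2α = 43.60°
n_0 = (+0.8886, -0.4586)
n_1 = (+0.7711, +0.6367)
n_2 = (+0.2902, +0.9570)
n_3 = (-0.6218, +0.7832)
n_4 = (-0.9977, -0.0672)
n_5 = (-0.7565, -0.6540)
n_6 = (-0.1487, -0.9889)
  (0,1): δ = 113.16°  ·
  (0,2): δ = 79.57°  ·
  (0,3): δ = 24.25°  ✓
  (0,4): δ = 31.15°  ✓
  (0,5): δ = 68.15°  ·
  (0,6): δ = 108.75°  ·
  (1,2): δ = 146.42°  ·
  (1,3): δ = 91.10°  ·
  (1,4): δ = 35.69°  ✓
  (1,5): δ = 1.30°  ✓
  (1,6): δ = 41.90°  ✓
  (2,3): δ = 124.68°  ·
  (2,4): δ = 69.28°  ·
  (2,5): δ = 32.28°  ✓
  (2,6): δ = 8.32°  ✓
  (3,4): δ = 124.60°  ·
  (3,5): δ = 87.60°  ·
  (3,6): δ = 47.00°  ·
  (4,5): δ = 143.00°  ·
  (4,6): δ = 102.40°  ·
  (5,6): δ = 139.40°  ·
antipodal pairs: 7

count = 7; pairs: (0,3), (0,4), (1,4), (1,5), (1,6), (2,5), (2,6)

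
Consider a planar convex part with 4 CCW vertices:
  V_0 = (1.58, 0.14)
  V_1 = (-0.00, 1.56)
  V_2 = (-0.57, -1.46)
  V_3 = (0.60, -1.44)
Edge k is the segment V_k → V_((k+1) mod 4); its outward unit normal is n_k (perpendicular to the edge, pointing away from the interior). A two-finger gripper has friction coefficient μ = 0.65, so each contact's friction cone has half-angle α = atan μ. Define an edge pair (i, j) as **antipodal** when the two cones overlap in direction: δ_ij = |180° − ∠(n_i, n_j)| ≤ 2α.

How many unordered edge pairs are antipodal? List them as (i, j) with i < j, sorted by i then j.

count = 3; pairs: (0,1), (0,2), (1,3)

α = atan 0.65 = 33.02°;  2α = 66.05°
n_0 = (+0.6684, +0.7438)
n_1 = (-0.9827, +0.1855)
n_2 = (+0.0171, -0.9999)
n_3 = (+0.8498, -0.5271)
  (0,1): δ = 58.74°  ✓
  (0,2): δ = 42.93°  ✓
  (0,3): δ = 100.14°  ·
  (1,2): δ = 78.33°  ·
  (1,3): δ = 21.12°  ✓
  (2,3): δ = 122.79°  ·
antipodal pairs: 3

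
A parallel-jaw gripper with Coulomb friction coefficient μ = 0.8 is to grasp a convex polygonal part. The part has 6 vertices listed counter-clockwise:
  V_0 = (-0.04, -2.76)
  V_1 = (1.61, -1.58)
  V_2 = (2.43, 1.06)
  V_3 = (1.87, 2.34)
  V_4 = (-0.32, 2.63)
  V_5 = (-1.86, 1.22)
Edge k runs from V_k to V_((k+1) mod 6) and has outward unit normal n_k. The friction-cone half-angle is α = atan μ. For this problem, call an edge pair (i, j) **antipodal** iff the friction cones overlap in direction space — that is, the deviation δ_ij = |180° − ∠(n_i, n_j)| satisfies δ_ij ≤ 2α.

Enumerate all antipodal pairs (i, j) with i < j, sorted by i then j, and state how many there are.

α = atan 0.8 = 38.66°;  2α = 77.32°
n_0 = (+0.5817, -0.8134)
n_1 = (+0.9550, -0.2966)
n_2 = (+0.9162, +0.4008)
n_3 = (+0.1313, +0.9913)
n_4 = (-0.6753, +0.7376)
n_5 = (-0.9094, -0.4159)
  (0,1): δ = 142.83°  ·
  (0,2): δ = 101.94°  ·
  (0,3): δ = 43.11°  ✓
  (0,4): δ = 6.91°  ✓
  (0,5): δ = 79.00°  ·
  (1,2): δ = 139.12°  ·
  (1,3): δ = 80.29°  ·
  (1,4): δ = 30.27°  ✓
  (1,5): δ = 41.83°  ✓
  (2,3): δ = 121.17°  ·
  (2,4): δ = 71.15°  ✓
  (2,5): δ = 0.94°  ✓
  (3,4): δ = 129.98°  ·
  (3,5): δ = 57.88°  ✓
  (4,5): δ = 107.90°  ·
antipodal pairs: 7

count = 7; pairs: (0,3), (0,4), (1,4), (1,5), (2,4), (2,5), (3,5)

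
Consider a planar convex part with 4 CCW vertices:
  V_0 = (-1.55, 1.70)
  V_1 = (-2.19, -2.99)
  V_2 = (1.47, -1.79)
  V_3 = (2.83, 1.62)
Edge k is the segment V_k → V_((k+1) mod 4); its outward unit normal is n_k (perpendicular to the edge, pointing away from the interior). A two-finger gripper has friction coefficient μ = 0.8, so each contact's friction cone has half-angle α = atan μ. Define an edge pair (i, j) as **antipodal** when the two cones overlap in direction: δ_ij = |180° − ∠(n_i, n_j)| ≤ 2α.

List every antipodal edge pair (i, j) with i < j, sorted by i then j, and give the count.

count = 4; pairs: (0,1), (0,2), (1,3), (2,3)

α = atan 0.8 = 38.66°;  2α = 77.32°
n_0 = (-0.9908, +0.1352)
n_1 = (+0.3116, -0.9502)
n_2 = (+0.9289, -0.3705)
n_3 = (+0.0183, +0.9998)
  (0,1): δ = 64.08°  ✓
  (0,2): δ = 13.97°  ✓
  (0,3): δ = 96.72°  ·
  (1,2): δ = 129.90°  ·
  (1,3): δ = 19.20°  ✓
  (2,3): δ = 69.30°  ✓
antipodal pairs: 4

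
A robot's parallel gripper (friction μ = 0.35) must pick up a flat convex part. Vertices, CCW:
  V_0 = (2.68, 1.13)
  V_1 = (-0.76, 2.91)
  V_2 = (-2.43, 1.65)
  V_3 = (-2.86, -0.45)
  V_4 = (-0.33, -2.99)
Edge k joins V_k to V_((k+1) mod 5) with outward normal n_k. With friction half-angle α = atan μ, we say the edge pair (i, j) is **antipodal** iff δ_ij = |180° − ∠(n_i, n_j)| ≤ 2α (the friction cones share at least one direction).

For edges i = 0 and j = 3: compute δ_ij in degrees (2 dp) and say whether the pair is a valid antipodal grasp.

δ = 17.75°, valid

α = atan 0.35 = 19.29°;  2α = 38.58°
edge 0: e_0 = (-3.44, +1.78);  n_0 = (+0.4596, +0.8881)
edge 3: e_3 = (+2.53, -2.54);  n_3 = (-0.7085, -0.7057)
∠(n_0, n_3) = 162.25°
δ = |180° − 162.25°| = 17.75°
17.75° ≤ 2α = 38.58°  →  valid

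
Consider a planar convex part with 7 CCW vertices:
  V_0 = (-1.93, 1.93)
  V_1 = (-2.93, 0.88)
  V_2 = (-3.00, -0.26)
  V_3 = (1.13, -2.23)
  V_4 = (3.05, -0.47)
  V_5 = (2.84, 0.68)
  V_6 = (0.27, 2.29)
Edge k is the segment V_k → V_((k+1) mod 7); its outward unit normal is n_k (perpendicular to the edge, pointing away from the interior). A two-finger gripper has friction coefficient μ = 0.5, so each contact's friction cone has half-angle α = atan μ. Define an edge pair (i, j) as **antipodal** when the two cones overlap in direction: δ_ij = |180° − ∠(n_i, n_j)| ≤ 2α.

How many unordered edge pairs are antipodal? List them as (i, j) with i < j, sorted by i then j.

α = atan 0.5 = 26.57°;  2α = 53.13°
n_0 = (-0.7241, +0.6897)
n_1 = (-0.9981, +0.0613)
n_2 = (-0.4305, -0.9026)
n_3 = (+0.6757, -0.7372)
n_4 = (+0.9837, +0.1796)
n_5 = (+0.5309, +0.8474)
n_6 = (-0.1615, +0.9869)
  (0,1): δ = 139.91°  ·
  (0,2): δ = 71.90°  ·
  (0,3): δ = 3.89°  ✓
  (0,4): δ = 53.95°  ·
  (0,5): δ = 101.54°  ·
  (0,6): δ = 142.90°  ·
  (1,2): δ = 111.99°  ·
  (1,3): δ = 43.98°  ✓
  (1,4): δ = 13.86°  ✓
  (1,5): δ = 61.45°  ·
  (1,6): δ = 102.81°  ·
  (2,3): δ = 111.99°  ·
  (2,4): δ = 54.15°  ·
  (2,5): δ = 6.56°  ✓
  (2,6): δ = 34.79°  ✓
  (3,4): δ = 122.16°  ·
  (3,5): δ = 74.58°  ·
  (3,6): δ = 33.22°  ✓
  (4,5): δ = 132.41°  ·
  (4,6): δ = 91.06°  ·
  (5,6): δ = 138.64°  ·
antipodal pairs: 6

count = 6; pairs: (0,3), (1,3), (1,4), (2,5), (2,6), (3,6)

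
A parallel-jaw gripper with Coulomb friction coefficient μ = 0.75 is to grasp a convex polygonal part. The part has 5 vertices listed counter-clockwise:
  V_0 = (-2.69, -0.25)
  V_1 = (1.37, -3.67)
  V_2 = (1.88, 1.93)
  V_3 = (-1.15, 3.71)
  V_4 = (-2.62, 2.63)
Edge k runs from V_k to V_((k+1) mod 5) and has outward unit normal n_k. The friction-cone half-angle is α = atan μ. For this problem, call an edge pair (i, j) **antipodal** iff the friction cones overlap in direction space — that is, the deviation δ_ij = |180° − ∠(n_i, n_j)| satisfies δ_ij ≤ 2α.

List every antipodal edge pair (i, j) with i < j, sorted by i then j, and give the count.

α = atan 0.75 = 36.87°;  2α = 73.74°
n_0 = (-0.6443, -0.7648)
n_1 = (+0.9959, -0.0907)
n_2 = (+0.5065, +0.8622)
n_3 = (-0.5921, +0.8059)
n_4 = (-0.9997, +0.0243)
  (0,1): δ = 55.09°  ✓
  (0,2): δ = 9.68°  ✓
  (0,3): δ = 76.41°  ·
  (0,4): δ = 128.72°  ·
  (1,2): δ = 115.23°  ·
  (1,3): δ = 48.49°  ✓
  (1,4): δ = 3.81°  ✓
  (2,3): δ = 113.26°  ·
  (2,4): δ = 60.96°  ✓
  (3,4): δ = 127.70°  ·
antipodal pairs: 5

count = 5; pairs: (0,1), (0,2), (1,3), (1,4), (2,4)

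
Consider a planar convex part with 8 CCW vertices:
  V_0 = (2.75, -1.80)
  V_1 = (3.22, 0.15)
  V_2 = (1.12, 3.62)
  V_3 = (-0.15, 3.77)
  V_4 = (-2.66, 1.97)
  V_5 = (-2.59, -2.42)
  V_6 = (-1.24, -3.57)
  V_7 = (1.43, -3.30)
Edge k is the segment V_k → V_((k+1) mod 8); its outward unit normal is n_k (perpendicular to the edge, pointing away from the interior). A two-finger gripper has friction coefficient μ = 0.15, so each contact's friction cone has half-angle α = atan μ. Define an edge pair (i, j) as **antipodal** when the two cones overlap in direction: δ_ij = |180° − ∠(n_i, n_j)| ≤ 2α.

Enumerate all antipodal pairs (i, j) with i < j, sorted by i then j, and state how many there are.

α = atan 0.15 = 8.53°;  2α = 17.06°
n_0 = (+0.9722, -0.2343)
n_1 = (+0.8555, +0.5178)
n_2 = (+0.1173, +0.9931)
n_3 = (-0.5828, +0.8126)
n_4 = (-0.9999, -0.0159)
n_5 = (-0.6485, -0.7612)
n_6 = (+0.1006, -0.9949)
n_7 = (+0.7507, -0.6606)
  (0,1): δ = 135.27°  ·
  (0,2): δ = 83.18°  ·
  (0,3): δ = 40.80°  ·
  (0,4): δ = 14.46°  ✓
  (0,5): δ = 63.13°  ·
  (0,6): δ = 109.33°  ·
  (0,7): δ = 152.20°  ·
  (1,2): δ = 127.92°  ·
  (1,3): δ = 85.54°  ·
  (1,4): δ = 30.27°  ·
  (1,5): δ = 18.39°  ·
  (1,6): δ = 64.59°  ·
  (1,7): δ = 107.47°  ·
  (2,3): δ = 137.62°  ·
  (2,4): δ = 82.35°  ·
  (2,5): δ = 33.69°  ·
  (2,6): δ = 12.51°  ✓
  (2,7): δ = 55.39°  ·
  (3,4): δ = 124.73°  ·
  (3,5): δ = 76.07°  ·
  (3,6): δ = 29.87°  ·
  (3,7): δ = 13.01°  ✓
  (4,5): δ = 131.34°  ·
  (4,6): δ = 85.14°  ·
  (4,7): δ = 42.26°  ·
  (5,6): δ = 133.80°  ·
  (5,7): δ = 90.92°  ·
  (6,7): δ = 137.12°  ·
antipodal pairs: 3

count = 3; pairs: (0,4), (2,6), (3,7)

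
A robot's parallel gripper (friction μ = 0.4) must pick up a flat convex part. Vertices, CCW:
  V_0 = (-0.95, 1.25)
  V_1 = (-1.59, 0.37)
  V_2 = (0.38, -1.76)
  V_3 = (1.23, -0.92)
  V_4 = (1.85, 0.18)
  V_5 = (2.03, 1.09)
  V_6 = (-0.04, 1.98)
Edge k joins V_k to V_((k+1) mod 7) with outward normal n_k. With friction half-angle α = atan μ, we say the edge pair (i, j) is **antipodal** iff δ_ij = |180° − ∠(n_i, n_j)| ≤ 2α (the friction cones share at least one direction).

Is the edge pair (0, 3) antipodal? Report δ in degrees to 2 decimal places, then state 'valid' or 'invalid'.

δ = 6.62°, valid

α = atan 0.4 = 21.80°;  2α = 43.60°
edge 0: e_0 = (-0.64, -0.88);  n_0 = (-0.8087, +0.5882)
edge 3: e_3 = (+0.62, +1.10);  n_3 = (+0.8712, -0.4910)
∠(n_0, n_3) = 173.38°
δ = |180° − 173.38°| = 6.62°
6.62° ≤ 2α = 43.60°  →  valid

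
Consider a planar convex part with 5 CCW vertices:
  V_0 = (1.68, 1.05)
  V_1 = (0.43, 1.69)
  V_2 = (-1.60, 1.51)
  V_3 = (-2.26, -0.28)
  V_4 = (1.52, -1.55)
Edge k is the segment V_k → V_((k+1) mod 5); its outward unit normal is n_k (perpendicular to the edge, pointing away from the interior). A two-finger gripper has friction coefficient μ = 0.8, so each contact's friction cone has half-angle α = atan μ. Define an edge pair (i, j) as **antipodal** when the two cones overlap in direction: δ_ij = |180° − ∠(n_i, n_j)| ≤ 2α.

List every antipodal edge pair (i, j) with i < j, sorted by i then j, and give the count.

α = atan 0.8 = 38.66°;  2α = 77.32°
n_0 = (+0.4557, +0.8901)
n_1 = (-0.0883, +0.9961)
n_2 = (-0.9383, +0.3459)
n_3 = (-0.3185, -0.9479)
n_4 = (+0.9981, -0.0614)
  (0,1): δ = 147.82°  ·
  (0,2): δ = 83.13°  ·
  (0,3): δ = 8.54°  ✓
  (0,4): δ = 113.59°  ·
  (1,2): δ = 115.31°  ·
  (1,3): δ = 23.64°  ✓
  (1,4): δ = 81.41°  ·
  (2,3): δ = 88.33°  ·
  (2,4): δ = 16.72°  ✓
  (3,4): δ = 74.95°  ✓
antipodal pairs: 4

count = 4; pairs: (0,3), (1,3), (2,4), (3,4)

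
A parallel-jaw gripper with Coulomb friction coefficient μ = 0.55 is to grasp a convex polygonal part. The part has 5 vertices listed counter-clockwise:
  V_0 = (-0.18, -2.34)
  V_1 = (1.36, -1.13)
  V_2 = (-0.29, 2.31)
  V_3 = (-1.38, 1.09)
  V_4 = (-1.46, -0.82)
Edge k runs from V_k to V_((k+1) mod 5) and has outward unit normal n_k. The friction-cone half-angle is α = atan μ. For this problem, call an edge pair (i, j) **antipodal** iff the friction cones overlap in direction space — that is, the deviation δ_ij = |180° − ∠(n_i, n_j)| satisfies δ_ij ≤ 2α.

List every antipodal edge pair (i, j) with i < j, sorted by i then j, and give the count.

α = atan 0.55 = 28.81°;  2α = 57.62°
n_0 = (+0.6178, -0.7863)
n_1 = (+0.9016, +0.4325)
n_2 = (-0.7457, +0.6663)
n_3 = (-0.9991, +0.0418)
n_4 = (-0.7649, -0.6441)
  (0,1): δ = 102.53°  ·
  (0,2): δ = 10.06°  ✓
  (0,3): δ = 49.44°  ✓
  (0,4): δ = 91.94°  ·
  (1,2): δ = 67.40°  ·
  (1,3): δ = 28.02°  ✓
  (1,4): δ = 14.48°  ✓
  (2,3): δ = 140.62°  ·
  (2,4): δ = 98.12°  ·
  (3,4): δ = 137.50°  ·
antipodal pairs: 4

count = 4; pairs: (0,2), (0,3), (1,3), (1,4)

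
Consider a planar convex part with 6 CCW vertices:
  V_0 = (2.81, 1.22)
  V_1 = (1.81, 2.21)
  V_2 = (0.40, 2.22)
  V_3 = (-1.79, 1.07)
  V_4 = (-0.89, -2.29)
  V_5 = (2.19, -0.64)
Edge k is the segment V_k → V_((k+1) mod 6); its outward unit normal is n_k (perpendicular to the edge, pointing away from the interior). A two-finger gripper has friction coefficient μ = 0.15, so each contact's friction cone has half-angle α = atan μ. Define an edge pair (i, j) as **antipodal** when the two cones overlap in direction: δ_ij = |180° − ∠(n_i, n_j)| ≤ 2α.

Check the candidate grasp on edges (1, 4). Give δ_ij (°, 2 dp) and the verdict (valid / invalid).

α = atan 0.15 = 8.53°;  2α = 17.06°
edge 1: e_1 = (-1.41, +0.01);  n_1 = (+0.0071, +1.0000)
edge 4: e_4 = (+3.08, +1.65);  n_4 = (+0.4722, -0.8815)
∠(n_1, n_4) = 151.42°
δ = |180° − 151.42°| = 28.58°
28.58° > 2α = 17.06°  →  invalid

δ = 28.58°, invalid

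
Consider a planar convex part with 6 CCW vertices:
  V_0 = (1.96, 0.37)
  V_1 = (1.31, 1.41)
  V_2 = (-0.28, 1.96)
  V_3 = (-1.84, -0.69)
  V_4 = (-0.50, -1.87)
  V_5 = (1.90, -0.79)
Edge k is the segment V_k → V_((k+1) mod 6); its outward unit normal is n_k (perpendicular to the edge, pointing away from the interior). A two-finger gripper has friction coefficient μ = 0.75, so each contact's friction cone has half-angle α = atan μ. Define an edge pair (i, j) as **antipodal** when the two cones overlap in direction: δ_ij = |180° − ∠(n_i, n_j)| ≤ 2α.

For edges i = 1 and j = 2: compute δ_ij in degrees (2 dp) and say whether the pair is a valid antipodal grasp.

α = atan 0.75 = 36.87°;  2α = 73.74°
edge 1: e_1 = (-1.59, +0.55);  n_1 = (+0.3269, +0.9451)
edge 2: e_2 = (-1.56, -2.65);  n_2 = (-0.8618, +0.5073)
∠(n_1, n_2) = 78.60°
δ = |180° − 78.60°| = 101.40°
101.40° > 2α = 73.74°  →  invalid

δ = 101.40°, invalid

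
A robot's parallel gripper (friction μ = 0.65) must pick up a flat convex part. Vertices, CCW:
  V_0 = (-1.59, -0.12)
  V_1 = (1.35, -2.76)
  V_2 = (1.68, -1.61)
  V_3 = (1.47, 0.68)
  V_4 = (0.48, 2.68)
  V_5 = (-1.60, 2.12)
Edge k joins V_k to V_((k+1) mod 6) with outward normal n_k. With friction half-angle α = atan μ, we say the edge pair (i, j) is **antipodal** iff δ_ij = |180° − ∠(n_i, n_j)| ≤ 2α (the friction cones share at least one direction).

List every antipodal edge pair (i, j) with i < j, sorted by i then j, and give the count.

count = 8; pairs: (0,1), (0,2), (0,3), (0,4), (1,4), (1,5), (2,5), (3,5)

α = atan 0.65 = 33.02°;  2α = 66.05°
n_0 = (-0.6681, -0.7440)
n_1 = (+0.9612, -0.2758)
n_2 = (+0.9958, +0.0913)
n_3 = (+0.8962, +0.4436)
n_4 = (-0.2600, +0.9656)
n_5 = (-1.0000, -0.0045)
  (0,1): δ = 64.09°  ✓
  (0,2): δ = 42.84°  ✓
  (0,3): δ = 21.74°  ✓
  (0,4): δ = 56.99°  ✓
  (0,5): δ = 132.18°  ·
  (1,2): δ = 158.75°  ·
  (1,3): δ = 137.65°  ·
  (1,4): δ = 58.92°  ✓
  (1,5): δ = 16.27°  ✓
  (2,3): δ = 158.90°  ·
  (2,4): δ = 80.17°  ·
  (2,5): δ = 4.98°  ✓
  (3,4): δ = 101.27°  ·
  (3,5): δ = 26.08°  ✓
  (4,5): δ = 104.81°  ·
antipodal pairs: 8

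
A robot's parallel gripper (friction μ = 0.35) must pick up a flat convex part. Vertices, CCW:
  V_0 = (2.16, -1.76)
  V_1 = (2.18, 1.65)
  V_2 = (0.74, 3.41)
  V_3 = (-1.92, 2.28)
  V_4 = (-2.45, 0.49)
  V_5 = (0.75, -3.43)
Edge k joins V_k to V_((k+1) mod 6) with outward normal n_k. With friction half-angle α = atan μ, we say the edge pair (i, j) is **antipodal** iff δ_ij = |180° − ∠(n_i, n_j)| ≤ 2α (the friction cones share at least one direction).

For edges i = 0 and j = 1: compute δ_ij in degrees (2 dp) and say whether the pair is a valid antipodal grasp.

δ = 140.37°, invalid

α = atan 0.35 = 19.29°;  2α = 38.58°
edge 0: e_0 = (+0.02, +3.41);  n_0 = (+1.0000, -0.0059)
edge 1: e_1 = (-1.44, +1.76);  n_1 = (+0.7740, +0.6332)
∠(n_0, n_1) = 39.63°
δ = |180° − 39.63°| = 140.37°
140.37° > 2α = 38.58°  →  invalid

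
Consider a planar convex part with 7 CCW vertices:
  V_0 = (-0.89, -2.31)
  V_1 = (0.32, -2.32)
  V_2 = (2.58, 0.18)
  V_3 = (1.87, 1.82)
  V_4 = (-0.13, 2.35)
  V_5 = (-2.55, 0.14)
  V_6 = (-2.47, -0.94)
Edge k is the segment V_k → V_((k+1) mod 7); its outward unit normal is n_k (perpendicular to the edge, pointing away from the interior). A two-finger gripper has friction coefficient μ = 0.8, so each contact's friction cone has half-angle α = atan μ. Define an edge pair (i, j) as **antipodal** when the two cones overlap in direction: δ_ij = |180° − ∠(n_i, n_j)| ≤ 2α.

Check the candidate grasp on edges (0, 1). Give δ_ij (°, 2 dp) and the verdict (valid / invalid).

δ = 131.64°, invalid

α = atan 0.8 = 38.66°;  2α = 77.32°
edge 0: e_0 = (+1.21, -0.01);  n_0 = (-0.0083, -1.0000)
edge 1: e_1 = (+2.26, +2.50);  n_1 = (+0.7418, -0.6706)
∠(n_0, n_1) = 48.36°
δ = |180° − 48.36°| = 131.64°
131.64° > 2α = 77.32°  →  invalid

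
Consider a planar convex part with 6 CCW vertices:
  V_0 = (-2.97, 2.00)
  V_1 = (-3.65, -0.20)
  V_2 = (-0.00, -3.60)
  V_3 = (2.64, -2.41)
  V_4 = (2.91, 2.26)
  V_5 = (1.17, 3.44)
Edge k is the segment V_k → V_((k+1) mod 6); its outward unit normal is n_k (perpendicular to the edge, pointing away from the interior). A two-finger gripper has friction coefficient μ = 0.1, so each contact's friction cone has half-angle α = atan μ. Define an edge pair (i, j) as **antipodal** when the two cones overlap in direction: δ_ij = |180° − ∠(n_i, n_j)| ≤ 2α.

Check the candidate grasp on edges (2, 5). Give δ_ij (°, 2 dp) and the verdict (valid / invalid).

α = atan 0.1 = 5.71°;  2α = 11.42°
edge 2: e_2 = (+2.64, +1.19);  n_2 = (+0.4109, -0.9117)
edge 5: e_5 = (-4.14, -1.44);  n_5 = (-0.3285, +0.9445)
∠(n_2, n_5) = 174.92°
δ = |180° − 174.92°| = 5.08°
5.08° ≤ 2α = 11.42°  →  valid

δ = 5.08°, valid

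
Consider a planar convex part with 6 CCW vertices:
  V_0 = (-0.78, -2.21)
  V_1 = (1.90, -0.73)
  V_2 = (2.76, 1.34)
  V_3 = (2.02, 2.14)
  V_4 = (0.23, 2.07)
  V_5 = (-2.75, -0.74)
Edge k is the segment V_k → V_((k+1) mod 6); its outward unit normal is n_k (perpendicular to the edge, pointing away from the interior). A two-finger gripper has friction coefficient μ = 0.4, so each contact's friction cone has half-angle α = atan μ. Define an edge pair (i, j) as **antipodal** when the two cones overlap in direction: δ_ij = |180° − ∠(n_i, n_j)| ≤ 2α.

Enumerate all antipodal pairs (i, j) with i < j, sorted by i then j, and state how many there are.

count = 5; pairs: (0,3), (0,4), (1,4), (2,5), (3,5)

α = atan 0.4 = 21.80°;  2α = 43.60°
n_0 = (+0.4834, -0.8754)
n_1 = (+0.9235, -0.3837)
n_2 = (+0.7341, +0.6790)
n_3 = (-0.0391, +0.9992)
n_4 = (-0.6860, +0.7276)
n_5 = (-0.5980, -0.8015)
  (0,1): δ = 141.47°  ·
  (0,2): δ = 76.14°  ·
  (0,3): δ = 26.67°  ✓
  (0,4): δ = 14.41°  ✓
  (0,5): δ = 114.36°  ·
  (1,2): δ = 114.67°  ·
  (1,3): δ = 65.20°  ·
  (1,4): δ = 24.12°  ✓
  (1,5): δ = 75.83°  ·
  (2,3): δ = 130.53°  ·
  (2,4): δ = 89.45°  ·
  (2,5): δ = 10.50°  ✓
  (3,4): δ = 138.92°  ·
  (3,5): δ = 38.97°  ✓
  (4,5): δ = 80.05°  ·
antipodal pairs: 5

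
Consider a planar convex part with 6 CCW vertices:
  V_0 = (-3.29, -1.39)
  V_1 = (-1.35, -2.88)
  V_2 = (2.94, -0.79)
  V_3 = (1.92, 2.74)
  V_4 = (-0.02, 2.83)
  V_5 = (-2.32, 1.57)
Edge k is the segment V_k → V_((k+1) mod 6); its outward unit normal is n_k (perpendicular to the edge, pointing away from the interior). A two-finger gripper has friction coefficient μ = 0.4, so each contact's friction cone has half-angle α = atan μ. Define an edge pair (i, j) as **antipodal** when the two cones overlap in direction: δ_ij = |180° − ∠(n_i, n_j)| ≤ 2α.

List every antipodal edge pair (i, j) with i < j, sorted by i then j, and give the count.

count = 5; pairs: (0,2), (0,3), (1,3), (1,4), (2,5)

α = atan 0.4 = 21.80°;  2α = 43.60°
n_0 = (-0.6091, -0.7931)
n_1 = (+0.4380, -0.8990)
n_2 = (+0.9607, +0.2776)
n_3 = (+0.0463, +0.9989)
n_4 = (-0.4805, +0.8770)
n_5 = (-0.9503, +0.3114)
  (0,1): δ = 116.50°  ·
  (0,2): δ = 36.36°  ✓
  (0,3): δ = 34.87°  ✓
  (0,4): δ = 66.24°  ·
  (0,5): δ = 109.38°  ·
  (1,2): δ = 99.86°  ·
  (1,3): δ = 28.63°  ✓
  (1,4): δ = 2.74°  ✓
  (1,5): δ = 45.88°  ·
  (2,3): δ = 108.77°  ·
  (2,4): δ = 77.40°  ·
  (2,5): δ = 34.26°  ✓
  (3,4): δ = 148.63°  ·
  (3,5): δ = 105.49°  ·
  (4,5): δ = 136.86°  ·
antipodal pairs: 5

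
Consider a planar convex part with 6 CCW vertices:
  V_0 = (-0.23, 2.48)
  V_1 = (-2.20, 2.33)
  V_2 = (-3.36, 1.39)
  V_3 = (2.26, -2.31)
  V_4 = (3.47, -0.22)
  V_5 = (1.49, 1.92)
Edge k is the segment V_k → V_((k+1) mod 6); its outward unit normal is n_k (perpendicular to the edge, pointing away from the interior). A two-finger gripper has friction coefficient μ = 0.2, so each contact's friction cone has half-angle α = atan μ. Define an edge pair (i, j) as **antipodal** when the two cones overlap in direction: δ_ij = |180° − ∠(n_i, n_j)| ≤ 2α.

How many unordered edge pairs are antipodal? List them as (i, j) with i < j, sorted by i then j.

α = atan 0.2 = 11.31°;  2α = 22.62°
n_0 = (-0.0759, +0.9971)
n_1 = (-0.6296, +0.7769)
n_2 = (-0.5499, -0.8352)
n_3 = (+0.8654, -0.5010)
n_4 = (+0.7340, +0.6791)
n_5 = (+0.3096, +0.9509)
  (0,1): δ = 145.33°  ·
  (0,2): δ = 37.71°  ·
  (0,3): δ = 55.58°  ·
  (0,4): δ = 128.42°  ·
  (0,5): δ = 157.61°  ·
  (1,2): δ = 72.38°  ·
  (1,3): δ = 20.91°  ✓
  (1,4): δ = 93.76°  ·
  (1,5): δ = 122.95°  ·
  (2,3): δ = 86.71°  ·
  (2,4): δ = 13.86°  ✓
  (2,5): δ = 15.33°  ✓
  (3,4): δ = 107.16°  ·
  (3,5): δ = 77.97°  ·
  (4,5): δ = 150.81°  ·
antipodal pairs: 3

count = 3; pairs: (1,3), (2,4), (2,5)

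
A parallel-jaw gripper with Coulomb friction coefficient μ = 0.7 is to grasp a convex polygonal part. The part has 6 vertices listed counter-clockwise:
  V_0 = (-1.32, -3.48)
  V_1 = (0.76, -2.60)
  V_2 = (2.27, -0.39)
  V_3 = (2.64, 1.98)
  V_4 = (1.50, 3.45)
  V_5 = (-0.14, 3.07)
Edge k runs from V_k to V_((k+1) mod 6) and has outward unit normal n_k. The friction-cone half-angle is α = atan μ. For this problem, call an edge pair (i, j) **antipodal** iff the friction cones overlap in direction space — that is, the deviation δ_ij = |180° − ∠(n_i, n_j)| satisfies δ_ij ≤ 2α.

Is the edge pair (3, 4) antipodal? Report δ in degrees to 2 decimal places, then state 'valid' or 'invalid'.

δ = 114.75°, invalid

α = atan 0.7 = 34.99°;  2α = 69.98°
edge 3: e_3 = (-1.14, +1.47);  n_3 = (+0.7902, +0.6128)
edge 4: e_4 = (-1.64, -0.38);  n_4 = (-0.2257, +0.9742)
∠(n_3, n_4) = 65.25°
δ = |180° − 65.25°| = 114.75°
114.75° > 2α = 69.98°  →  invalid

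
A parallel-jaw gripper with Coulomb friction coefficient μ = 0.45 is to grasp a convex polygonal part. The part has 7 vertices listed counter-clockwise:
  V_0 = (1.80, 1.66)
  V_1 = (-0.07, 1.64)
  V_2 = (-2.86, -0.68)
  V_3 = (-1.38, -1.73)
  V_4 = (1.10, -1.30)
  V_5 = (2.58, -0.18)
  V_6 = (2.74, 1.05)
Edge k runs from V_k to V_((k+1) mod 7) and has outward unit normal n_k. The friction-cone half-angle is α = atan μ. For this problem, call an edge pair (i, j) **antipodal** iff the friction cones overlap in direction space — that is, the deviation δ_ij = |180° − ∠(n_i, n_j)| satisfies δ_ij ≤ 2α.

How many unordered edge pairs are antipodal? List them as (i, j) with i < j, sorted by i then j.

α = atan 0.45 = 24.23°;  2α = 48.46°
n_0 = (-0.0107, +0.9999)
n_1 = (-0.6394, +0.7689)
n_2 = (-0.5786, -0.8156)
n_3 = (+0.1708, -0.9853)
n_4 = (+0.6034, -0.7974)
n_5 = (+0.9916, -0.1290)
n_6 = (+0.5444, +0.8389)
  (0,1): δ = 140.87°  ·
  (0,2): δ = 35.97°  ✓
  (0,3): δ = 9.22°  ✓
  (0,4): δ = 36.50°  ✓
  (0,5): δ = 81.98°  ·
  (0,6): δ = 146.41°  ·
  (1,2): δ = 75.10°  ·
  (1,3): δ = 29.91°  ✓
  (1,4): δ = 2.63°  ✓
  (1,5): δ = 42.84°  ✓
  (1,6): δ = 107.27°  ·
  (2,3): δ = 134.81°  ·
  (2,4): δ = 107.53°  ·
  (2,5): δ = 62.06°  ·
  (2,6): δ = 2.37°  ✓
  (3,4): δ = 152.72°  ·
  (3,5): δ = 107.25°  ·
  (3,6): δ = 42.82°  ✓
  (4,5): δ = 134.53°  ·
  (4,6): δ = 70.10°  ·
  (5,6): δ = 115.57°  ·
antipodal pairs: 8

count = 8; pairs: (0,2), (0,3), (0,4), (1,3), (1,4), (1,5), (2,6), (3,6)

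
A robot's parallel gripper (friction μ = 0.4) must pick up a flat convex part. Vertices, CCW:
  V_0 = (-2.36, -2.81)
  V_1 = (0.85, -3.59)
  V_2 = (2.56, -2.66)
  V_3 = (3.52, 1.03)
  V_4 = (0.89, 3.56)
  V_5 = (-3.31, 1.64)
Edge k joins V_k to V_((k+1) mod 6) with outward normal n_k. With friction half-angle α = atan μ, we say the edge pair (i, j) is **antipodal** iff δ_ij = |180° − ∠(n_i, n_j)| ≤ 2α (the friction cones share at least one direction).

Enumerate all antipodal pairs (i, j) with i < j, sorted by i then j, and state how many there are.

α = atan 0.4 = 21.80°;  2α = 43.60°
n_0 = (-0.2361, -0.9717)
n_1 = (+0.4778, -0.8785)
n_2 = (+0.9678, -0.2518)
n_3 = (+0.6933, +0.7207)
n_4 = (-0.4158, +0.9095)
n_5 = (-0.9780, -0.2088)
  (0,1): δ = 137.80°  ·
  (0,2): δ = 90.93°  ·
  (0,3): δ = 30.23°  ✓
  (0,4): δ = 38.22°  ✓
  (0,5): δ = 115.71°  ·
  (1,2): δ = 133.12°  ·
  (1,3): δ = 72.43°  ·
  (1,4): δ = 3.97°  ✓
  (1,5): δ = 73.51°  ·
  (2,3): δ = 119.31°  ·
  (2,4): δ = 50.85°  ·
  (2,5): δ = 26.63°  ✓
  (3,4): δ = 111.54°  ·
  (3,5): δ = 34.06°  ✓
  (4,5): δ = 102.52°  ·
antipodal pairs: 5

count = 5; pairs: (0,3), (0,4), (1,4), (2,5), (3,5)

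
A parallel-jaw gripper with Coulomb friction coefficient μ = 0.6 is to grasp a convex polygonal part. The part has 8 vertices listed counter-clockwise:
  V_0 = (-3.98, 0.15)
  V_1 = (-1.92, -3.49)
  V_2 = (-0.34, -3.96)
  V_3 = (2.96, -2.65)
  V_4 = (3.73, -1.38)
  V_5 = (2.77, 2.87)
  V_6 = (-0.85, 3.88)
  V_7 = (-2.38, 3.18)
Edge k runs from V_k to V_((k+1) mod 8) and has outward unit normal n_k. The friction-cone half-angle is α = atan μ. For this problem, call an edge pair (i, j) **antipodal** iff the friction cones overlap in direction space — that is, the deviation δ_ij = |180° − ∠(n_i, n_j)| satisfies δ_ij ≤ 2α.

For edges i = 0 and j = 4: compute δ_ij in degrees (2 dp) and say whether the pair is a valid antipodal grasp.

α = atan 0.6 = 30.96°;  2α = 61.93°
edge 0: e_0 = (+2.06, -3.64);  n_0 = (-0.8703, -0.4925)
edge 4: e_4 = (-0.96, +4.25);  n_4 = (+0.9754, +0.2203)
∠(n_0, n_4) = 163.22°
δ = |180° − 163.22°| = 16.78°
16.78° ≤ 2α = 61.93°  →  valid

δ = 16.78°, valid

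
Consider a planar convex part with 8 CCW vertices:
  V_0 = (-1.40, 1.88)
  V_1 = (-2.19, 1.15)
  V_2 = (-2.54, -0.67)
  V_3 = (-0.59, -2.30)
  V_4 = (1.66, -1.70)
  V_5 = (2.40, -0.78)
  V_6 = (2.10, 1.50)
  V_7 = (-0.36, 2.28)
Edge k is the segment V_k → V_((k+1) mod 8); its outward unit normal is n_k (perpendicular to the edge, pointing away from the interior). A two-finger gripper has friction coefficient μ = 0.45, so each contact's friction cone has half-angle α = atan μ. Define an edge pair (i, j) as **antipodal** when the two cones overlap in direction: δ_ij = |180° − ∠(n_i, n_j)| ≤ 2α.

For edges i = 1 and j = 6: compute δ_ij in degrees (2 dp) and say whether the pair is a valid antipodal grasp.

δ = 83.29°, invalid

α = atan 0.45 = 24.23°;  2α = 48.46°
edge 1: e_1 = (-0.35, -1.82);  n_1 = (-0.9820, +0.1888)
edge 6: e_6 = (-2.46, +0.78);  n_6 = (+0.3022, +0.9532)
∠(n_1, n_6) = 96.71°
δ = |180° − 96.71°| = 83.29°
83.29° > 2α = 48.46°  →  invalid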